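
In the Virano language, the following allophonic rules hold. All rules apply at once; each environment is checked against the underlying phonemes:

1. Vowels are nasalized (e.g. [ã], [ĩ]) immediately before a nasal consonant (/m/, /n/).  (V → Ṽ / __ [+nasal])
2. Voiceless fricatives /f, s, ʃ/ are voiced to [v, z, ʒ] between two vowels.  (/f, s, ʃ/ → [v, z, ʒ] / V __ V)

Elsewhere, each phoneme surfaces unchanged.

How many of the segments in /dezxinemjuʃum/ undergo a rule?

Segments that undergo a rule: /i/ → [ĩ] (rule 1); /e/ → [ẽ] (rule 1); /ʃ/ → [ʒ] (rule 2); /u/ → [ũ] (rule 1).
All other segments surface unchanged.

4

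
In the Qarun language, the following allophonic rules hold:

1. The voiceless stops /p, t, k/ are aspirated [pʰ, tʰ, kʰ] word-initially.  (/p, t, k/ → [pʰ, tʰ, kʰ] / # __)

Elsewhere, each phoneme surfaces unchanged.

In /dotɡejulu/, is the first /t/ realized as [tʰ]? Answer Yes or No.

No

/t/ — between /o/ and /ɡ/; rule 1 does not apply here → [t].
The actual realization is [t], not [tʰ].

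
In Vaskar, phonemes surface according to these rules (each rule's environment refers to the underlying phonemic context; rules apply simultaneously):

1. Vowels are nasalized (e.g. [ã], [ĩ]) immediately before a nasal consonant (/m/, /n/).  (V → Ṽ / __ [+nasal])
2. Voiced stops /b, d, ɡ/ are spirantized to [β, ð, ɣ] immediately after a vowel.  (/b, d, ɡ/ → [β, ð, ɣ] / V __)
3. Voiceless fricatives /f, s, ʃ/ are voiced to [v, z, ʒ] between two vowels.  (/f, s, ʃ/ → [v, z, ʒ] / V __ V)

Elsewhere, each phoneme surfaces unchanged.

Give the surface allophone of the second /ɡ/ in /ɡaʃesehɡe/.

[ɡ]

/ɡ/ — between /h/ and /e/; rule 2 does not apply here → [ɡ].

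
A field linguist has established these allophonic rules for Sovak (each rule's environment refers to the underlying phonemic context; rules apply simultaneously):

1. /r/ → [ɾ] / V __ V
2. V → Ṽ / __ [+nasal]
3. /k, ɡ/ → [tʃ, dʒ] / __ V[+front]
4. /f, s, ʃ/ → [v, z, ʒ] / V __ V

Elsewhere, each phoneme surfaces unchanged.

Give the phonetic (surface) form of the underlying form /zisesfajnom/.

[zizesfajnõm]

/i/ (between /z/ and /s/): rule 2 targets it, but not before a nasal consonant → unchanged [i].
/s/ meets the environment for rule 4 (between two vowels) → [z].
/e/ — between /s/ and /s/; rule 2 does not apply here → [e].
/s/ (between /e/ and /f/): rule 4 targets it, but not between two vowels → unchanged [s].
/f/ (between /s/ and /a/): rule 4 targets it, but not between two vowels → unchanged [f].
/a/ (between /f/ and /j/): rule 2 targets it, but not before a nasal consonant → unchanged [a].
/o/ (between /n/ and /m/) occurs before a nasal consonant → [õ] by rule 2.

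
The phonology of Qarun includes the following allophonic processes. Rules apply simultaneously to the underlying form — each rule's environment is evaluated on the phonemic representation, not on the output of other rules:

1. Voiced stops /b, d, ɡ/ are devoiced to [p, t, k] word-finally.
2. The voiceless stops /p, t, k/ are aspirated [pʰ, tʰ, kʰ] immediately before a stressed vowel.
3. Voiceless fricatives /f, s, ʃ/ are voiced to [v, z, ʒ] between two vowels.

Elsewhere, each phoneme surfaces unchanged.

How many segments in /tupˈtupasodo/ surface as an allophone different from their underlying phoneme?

Segments that undergo a rule: /t/ → [tʰ] (rule 2); /s/ → [z] (rule 3).
All other segments surface unchanged.

2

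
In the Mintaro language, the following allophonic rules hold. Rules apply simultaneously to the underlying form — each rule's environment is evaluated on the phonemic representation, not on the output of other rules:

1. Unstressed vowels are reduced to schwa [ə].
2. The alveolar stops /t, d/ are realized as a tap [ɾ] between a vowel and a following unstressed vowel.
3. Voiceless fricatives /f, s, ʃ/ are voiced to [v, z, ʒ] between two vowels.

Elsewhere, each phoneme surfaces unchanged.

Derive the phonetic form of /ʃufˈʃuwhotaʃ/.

[ʃəfˈʃuwhəɾəʃ]

/ʃ/ (word-initial) fails the environment for rule 3, so it stays [ʃ].
/u/ (between /ʃ/ and /f/) occurs in an unstressed syllable → [ə] by rule 1.
/f/ (between /u/ and /ʃ/) fails the environment for rule 3, so it stays [f].
/ʃ/ (between /f/ and /u/) is in the target of rule 3 but the environment (between two vowels) is not met → [ʃ].
/u/ (between /ʃ/ and /w/): rule 1 targets it, but not in an unstressed syllable → unchanged [u].
/o/ (between /h/ and /t/) occurs in an unstressed syllable → [ə] by rule 1.
/t/ — between /o/ and /a/, between a vowel and a following unstressed vowel — surfaces as [ɾ] (rule 2).
/a/ — between /t/ and /ʃ/, in an unstressed syllable — surfaces as [ə] (rule 1).
/ʃ/ — word-final; rule 3 does not apply here → [ʃ].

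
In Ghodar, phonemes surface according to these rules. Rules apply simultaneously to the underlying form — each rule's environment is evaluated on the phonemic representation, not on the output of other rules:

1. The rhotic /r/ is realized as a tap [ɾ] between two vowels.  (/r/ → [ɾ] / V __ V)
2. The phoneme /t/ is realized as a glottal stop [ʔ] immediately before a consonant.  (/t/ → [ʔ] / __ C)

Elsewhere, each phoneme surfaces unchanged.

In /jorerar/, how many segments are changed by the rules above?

2

Segments that undergo a rule: /r/ → [ɾ] (rule 1); /r/ → [ɾ] (rule 1).
All other segments surface unchanged.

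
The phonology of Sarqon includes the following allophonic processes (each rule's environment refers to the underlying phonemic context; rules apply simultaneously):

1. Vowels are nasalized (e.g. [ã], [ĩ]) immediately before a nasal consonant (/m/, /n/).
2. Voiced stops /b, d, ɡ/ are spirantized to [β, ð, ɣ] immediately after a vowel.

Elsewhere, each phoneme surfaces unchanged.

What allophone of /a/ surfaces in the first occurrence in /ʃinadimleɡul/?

/a/ (between /n/ and /d/) fails the environment for rule 1, so it stays [a].

[a]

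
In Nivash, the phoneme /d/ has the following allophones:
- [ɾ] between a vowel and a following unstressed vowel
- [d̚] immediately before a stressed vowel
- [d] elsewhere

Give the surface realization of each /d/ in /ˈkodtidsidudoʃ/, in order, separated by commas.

[d], [d], [ɾ], [ɾ]

Occurrence 1 (position 3): no conditioning environment matches → elsewhere allophone [d].
Occurrence 2 (position 6): no conditioning environment matches → elsewhere allophone [d].
Occurrence 3 (position 9): between a vowel and a following unstressed vowel → [ɾ].
Occurrence 4 (position 11): between a vowel and a following unstressed vowel → [ɾ].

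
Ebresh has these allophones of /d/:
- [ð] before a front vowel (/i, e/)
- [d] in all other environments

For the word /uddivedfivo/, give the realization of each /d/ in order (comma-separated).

Occurrence 1 (position 2): no conditioning environment matches → elsewhere allophone [d].
Occurrence 2 (position 3): before a front vowel (/i, e/) → [ð].
Occurrence 3 (position 7): no conditioning environment matches → elsewhere allophone [d].

[d], [ð], [d]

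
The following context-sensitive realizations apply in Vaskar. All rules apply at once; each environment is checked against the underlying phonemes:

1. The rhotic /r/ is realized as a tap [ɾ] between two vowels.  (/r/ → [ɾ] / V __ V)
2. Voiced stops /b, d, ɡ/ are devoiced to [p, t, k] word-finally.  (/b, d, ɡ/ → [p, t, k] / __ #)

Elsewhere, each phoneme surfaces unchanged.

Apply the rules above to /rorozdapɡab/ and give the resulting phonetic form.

[roɾozdapɡap]

/r/ (word-initial): rule 1 targets it, but not between two vowels → unchanged [r].
/o/ — not in any rule's target class → [o].
Rule 1 applies to /r/ (between /o/ and /o/: between two vowels) → [ɾ].
/o/ (between /r/ and /z/) is unaffected → [o].
/z/ stays [z].
/d/ (between /z/ and /a/): rule 2 targets it, but not word-finally → unchanged [d].
/a/ (between /d/ and /p/): no rule targets it → [a].
/p/ — not in any rule's target class → [p].
/ɡ/ (between /p/ and /a/) is in the target of rule 2 but the environment (word-finally) is not met → [ɡ].
/a/ — not in any rule's target class → [a].
/b/ (word-final) occurs word-finally → [p] by rule 2.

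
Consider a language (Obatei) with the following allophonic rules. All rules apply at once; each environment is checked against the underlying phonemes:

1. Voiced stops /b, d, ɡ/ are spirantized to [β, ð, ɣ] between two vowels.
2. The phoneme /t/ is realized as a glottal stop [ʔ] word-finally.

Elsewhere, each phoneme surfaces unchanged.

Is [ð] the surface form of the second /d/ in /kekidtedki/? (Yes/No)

/d/ (between /e/ and /k/) is in the target of rule 1 but the environment (between two vowels) is not met → [d].
The actual realization is [d], not [ð].

No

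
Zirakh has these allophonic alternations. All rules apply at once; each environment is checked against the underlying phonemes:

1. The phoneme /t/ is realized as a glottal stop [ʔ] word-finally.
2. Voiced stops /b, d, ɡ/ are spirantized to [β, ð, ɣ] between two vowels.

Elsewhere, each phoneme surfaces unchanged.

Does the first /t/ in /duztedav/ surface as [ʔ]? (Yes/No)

No

/t/ — between /z/ and /e/; rule 1 does not apply here → [t].
The actual realization is [t], not [ʔ].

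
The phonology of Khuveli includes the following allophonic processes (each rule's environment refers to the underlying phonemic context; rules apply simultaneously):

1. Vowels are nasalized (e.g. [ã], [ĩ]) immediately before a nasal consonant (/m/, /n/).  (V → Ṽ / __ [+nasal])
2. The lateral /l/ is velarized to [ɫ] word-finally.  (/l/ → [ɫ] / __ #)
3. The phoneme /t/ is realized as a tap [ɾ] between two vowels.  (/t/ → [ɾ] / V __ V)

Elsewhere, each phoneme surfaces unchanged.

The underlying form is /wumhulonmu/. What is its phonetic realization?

/w/ (word-initial) is unaffected → [w].
/u/ meets the environment for rule 1 (before a nasal consonant) → [ũ].
/m/ — not in any rule's target class → [m].
/h/ — not in any rule's target class → [h].
/u/ (between /h/ and /l/) is in the target of rule 1 but the environment (before a nasal consonant) is not met → [u].
/l/ (between /u/ and /o/) is in the target of rule 2 but the environment (word-finally) is not met → [l].
/o/ meets the environment for rule 1 (before a nasal consonant) → [õ].
/n/ (between /o/ and /m/): no rule targets it → [n].
/m/ (between /n/ and /u/) is unaffected → [m].
/u/ (word-final) is in the target of rule 1 but the environment (before a nasal consonant) is not met → [u].

[wũmhulõnmu]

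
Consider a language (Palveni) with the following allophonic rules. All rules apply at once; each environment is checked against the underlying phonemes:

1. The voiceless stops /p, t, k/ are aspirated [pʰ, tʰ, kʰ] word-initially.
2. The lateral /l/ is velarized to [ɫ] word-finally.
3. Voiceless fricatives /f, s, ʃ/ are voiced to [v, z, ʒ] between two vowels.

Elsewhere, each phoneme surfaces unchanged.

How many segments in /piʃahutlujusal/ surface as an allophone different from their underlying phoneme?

4

Segments that undergo a rule: /p/ → [pʰ] (rule 1); /ʃ/ → [ʒ] (rule 3); /s/ → [z] (rule 3); /l/ → [ɫ] (rule 2).
All other segments surface unchanged.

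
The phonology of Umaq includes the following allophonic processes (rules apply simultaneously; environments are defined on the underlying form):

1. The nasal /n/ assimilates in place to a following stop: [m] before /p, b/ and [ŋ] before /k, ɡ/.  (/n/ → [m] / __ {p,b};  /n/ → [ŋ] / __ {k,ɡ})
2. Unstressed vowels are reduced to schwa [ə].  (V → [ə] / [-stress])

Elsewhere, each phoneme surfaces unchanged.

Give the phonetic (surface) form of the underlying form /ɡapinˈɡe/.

[ɡəpəŋˈɡe]

/ɡ/ — not in any rule's target class → [ɡ].
/a/ (between /ɡ/ and /p/): in an unstressed syllable, so rule 2 applies → [ə].
/p/ (between /a/ and /i/): no rule targets it → [p].
/i/ meets the environment for rule 2 (in an unstressed syllable) → [ə].
/n/ meets the environment for rule 1 (before a labial or velar stop) → [ŋ].
/ɡ/ — not in any rule's target class → [ɡ].
/e/ (word-final) is in the target of rule 2 but the environment (in an unstressed syllable) is not met → [e].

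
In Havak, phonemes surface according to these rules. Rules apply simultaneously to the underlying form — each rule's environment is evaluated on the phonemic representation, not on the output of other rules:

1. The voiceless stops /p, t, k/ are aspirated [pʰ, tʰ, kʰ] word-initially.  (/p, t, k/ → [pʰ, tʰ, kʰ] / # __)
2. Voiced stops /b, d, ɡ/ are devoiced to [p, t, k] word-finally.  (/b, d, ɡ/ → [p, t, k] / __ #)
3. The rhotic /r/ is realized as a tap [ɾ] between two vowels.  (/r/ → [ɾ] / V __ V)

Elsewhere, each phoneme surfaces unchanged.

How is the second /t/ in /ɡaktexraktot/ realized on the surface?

[t]

/t/ (between /k/ and /o/) fails the environment for rule 1, so it stays [t].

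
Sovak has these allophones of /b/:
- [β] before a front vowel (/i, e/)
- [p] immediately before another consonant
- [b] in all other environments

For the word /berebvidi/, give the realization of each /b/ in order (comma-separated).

Occurrence 1 (position 1): before a front vowel (/i, e/) → [β].
Occurrence 2 (position 5): immediately before another consonant → [p].

[β], [p]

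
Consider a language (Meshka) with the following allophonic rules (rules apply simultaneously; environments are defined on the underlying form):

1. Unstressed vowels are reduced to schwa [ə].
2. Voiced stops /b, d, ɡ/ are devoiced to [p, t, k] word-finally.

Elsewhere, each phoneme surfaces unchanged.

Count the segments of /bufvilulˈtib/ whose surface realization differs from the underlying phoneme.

4

Segments that undergo a rule: /u/ → [ə] (rule 1); /i/ → [ə] (rule 1); /u/ → [ə] (rule 1); /b/ → [p] (rule 2).
All other segments surface unchanged.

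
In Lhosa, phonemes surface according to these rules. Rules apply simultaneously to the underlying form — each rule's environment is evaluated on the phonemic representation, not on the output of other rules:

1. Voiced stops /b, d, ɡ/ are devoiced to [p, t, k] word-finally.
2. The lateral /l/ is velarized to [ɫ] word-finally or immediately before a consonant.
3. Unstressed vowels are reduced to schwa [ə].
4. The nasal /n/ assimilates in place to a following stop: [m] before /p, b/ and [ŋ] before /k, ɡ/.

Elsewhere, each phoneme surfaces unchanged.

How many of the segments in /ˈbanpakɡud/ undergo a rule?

Segments that undergo a rule: /n/ → [m] (rule 4); /a/ → [ə] (rule 3); /u/ → [ə] (rule 3); /d/ → [t] (rule 1).
All other segments surface unchanged.

4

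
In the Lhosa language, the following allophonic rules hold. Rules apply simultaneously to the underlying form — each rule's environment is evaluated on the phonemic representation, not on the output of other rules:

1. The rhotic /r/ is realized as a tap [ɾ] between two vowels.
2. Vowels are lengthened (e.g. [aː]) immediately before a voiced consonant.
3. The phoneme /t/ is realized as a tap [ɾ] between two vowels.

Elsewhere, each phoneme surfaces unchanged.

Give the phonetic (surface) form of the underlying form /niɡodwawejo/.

[niːɡoːdwaːweːjo]

/i/ — between /n/ and /ɡ/, before a voiced consonant — surfaces as [iː] (rule 2).
/o/ — between /ɡ/ and /d/, before a voiced consonant — surfaces as [oː] (rule 2).
/a/ meets the environment for rule 2 (before a voiced consonant) → [aː].
/e/ — between /w/ and /j/, before a voiced consonant — surfaces as [eː] (rule 2).
/o/ — word-final; rule 2 does not apply here → [o].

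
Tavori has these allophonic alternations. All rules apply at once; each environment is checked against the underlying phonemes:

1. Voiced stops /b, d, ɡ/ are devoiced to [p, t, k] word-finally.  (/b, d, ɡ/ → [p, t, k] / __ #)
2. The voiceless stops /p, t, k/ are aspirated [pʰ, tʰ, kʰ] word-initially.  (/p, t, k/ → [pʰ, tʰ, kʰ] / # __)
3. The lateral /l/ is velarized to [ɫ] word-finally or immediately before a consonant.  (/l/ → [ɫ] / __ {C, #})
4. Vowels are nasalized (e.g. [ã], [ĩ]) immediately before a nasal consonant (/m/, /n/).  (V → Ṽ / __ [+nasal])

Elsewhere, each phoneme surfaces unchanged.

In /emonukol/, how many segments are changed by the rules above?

3

Segments that undergo a rule: /e/ → [ẽ] (rule 4); /o/ → [õ] (rule 4); /l/ → [ɫ] (rule 3).
All other segments surface unchanged.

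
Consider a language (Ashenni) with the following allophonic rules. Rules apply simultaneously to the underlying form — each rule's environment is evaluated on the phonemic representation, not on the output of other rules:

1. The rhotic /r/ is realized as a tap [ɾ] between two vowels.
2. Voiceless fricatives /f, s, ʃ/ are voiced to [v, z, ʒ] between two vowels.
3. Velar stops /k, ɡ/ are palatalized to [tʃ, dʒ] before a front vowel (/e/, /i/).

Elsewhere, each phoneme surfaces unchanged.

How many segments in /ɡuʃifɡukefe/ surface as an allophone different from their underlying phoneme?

3

Segments that undergo a rule: /ʃ/ → [ʒ] (rule 2); /k/ → [tʃ] (rule 3); /f/ → [v] (rule 2).
All other segments surface unchanged.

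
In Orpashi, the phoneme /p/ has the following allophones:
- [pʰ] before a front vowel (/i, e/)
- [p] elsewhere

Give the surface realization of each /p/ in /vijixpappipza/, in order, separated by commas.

Occurrence 1 (position 6): no conditioning environment matches → elsewhere allophone [p].
Occurrence 2 (position 8): no conditioning environment matches → elsewhere allophone [p].
Occurrence 3 (position 9): before a front vowel (/i, e/) → [pʰ].
Occurrence 4 (position 11): no conditioning environment matches → elsewhere allophone [p].

[p], [p], [pʰ], [p]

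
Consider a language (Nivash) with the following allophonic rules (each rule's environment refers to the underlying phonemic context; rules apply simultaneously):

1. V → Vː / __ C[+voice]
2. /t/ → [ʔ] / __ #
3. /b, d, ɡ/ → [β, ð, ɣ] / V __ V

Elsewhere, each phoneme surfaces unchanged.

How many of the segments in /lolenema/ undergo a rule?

Segments that undergo a rule: /o/ → [oː] (rule 1); /e/ → [eː] (rule 1); /e/ → [eː] (rule 1).
All other segments surface unchanged.

3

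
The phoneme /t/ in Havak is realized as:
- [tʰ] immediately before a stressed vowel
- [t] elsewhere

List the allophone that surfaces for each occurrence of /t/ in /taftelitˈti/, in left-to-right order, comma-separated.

Occurrence 1 (position 1): no conditioning environment matches → elsewhere allophone [t].
Occurrence 2 (position 4): no conditioning environment matches → elsewhere allophone [t].
Occurrence 3 (position 8): no conditioning environment matches → elsewhere allophone [t].
Occurrence 4 (position 9): immediately before a stressed vowel → [tʰ].

[t], [t], [t], [tʰ]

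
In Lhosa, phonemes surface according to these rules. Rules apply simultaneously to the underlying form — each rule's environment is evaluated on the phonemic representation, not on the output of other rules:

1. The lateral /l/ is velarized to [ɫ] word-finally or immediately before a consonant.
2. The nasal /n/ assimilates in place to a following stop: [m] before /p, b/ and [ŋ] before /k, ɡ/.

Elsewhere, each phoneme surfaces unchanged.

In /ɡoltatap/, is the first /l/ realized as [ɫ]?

Yes

Rule 1 applies to /l/ (between /o/ and /t/: word-finally or immediately before a consonant) → [ɫ].
The actual realization is [ɫ], which matches [ɫ].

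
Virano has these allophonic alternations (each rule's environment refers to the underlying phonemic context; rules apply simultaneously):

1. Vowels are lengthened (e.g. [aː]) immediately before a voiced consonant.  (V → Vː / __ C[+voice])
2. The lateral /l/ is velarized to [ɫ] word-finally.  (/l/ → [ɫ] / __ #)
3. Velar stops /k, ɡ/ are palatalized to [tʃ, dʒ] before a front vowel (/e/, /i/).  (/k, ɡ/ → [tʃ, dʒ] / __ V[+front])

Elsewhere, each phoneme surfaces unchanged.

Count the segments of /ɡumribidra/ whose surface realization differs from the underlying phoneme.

3

Segments that undergo a rule: /u/ → [uː] (rule 1); /i/ → [iː] (rule 1); /i/ → [iː] (rule 1).
All other segments surface unchanged.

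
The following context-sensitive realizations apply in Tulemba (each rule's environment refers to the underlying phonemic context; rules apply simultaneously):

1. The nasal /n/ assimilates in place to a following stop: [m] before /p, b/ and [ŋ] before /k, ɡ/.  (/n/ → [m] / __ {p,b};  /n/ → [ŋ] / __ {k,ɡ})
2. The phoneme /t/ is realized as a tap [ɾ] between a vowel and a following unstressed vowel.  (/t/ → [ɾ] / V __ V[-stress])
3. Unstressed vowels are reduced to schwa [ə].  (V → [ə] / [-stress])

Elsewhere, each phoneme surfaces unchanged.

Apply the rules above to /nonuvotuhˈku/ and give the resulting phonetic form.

[nənəvəɾəhˈku]

/n/ (word-initial) is in the target of rule 1 but the environment (before a labial or velar stop) is not met → [n].
Rule 3 applies to /o/ (between /n/ and /n/: in an unstressed syllable) → [ə].
/n/ (between /o/ and /u/): rule 1 targets it, but not before a labial or velar stop → unchanged [n].
Rule 3 applies to /u/ (between /n/ and /v/: in an unstressed syllable) → [ə].
/v/ stays [v].
Rule 3 applies to /o/ (between /v/ and /t/: in an unstressed syllable) → [ə].
/t/ (between /o/ and /u/) occurs between a vowel and a following unstressed vowel → [ɾ] by rule 2.
/u/ (between /t/ and /h/): in an unstressed syllable, so rule 3 applies → [ə].
/h/ — not in any rule's target class → [h].
/k/ (between /h/ and /u/): no rule targets it → [k].
/u/ — word-final; rule 3 does not apply here → [u].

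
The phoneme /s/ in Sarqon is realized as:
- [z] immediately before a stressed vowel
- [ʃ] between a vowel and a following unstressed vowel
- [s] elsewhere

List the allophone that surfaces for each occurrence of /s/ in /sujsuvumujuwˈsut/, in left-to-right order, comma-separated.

Occurrence 1 (position 1): no conditioning environment matches → elsewhere allophone [s].
Occurrence 2 (position 4): no conditioning environment matches → elsewhere allophone [s].
Occurrence 3 (position 13): immediately before a stressed vowel → [z].

[s], [s], [z]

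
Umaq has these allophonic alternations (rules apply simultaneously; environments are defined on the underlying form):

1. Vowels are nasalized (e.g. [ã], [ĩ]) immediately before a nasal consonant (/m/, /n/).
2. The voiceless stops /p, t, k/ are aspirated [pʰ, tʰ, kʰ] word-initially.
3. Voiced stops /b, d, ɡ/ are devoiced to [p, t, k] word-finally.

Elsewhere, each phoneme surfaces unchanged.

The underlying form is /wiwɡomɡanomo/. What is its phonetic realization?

/w/ (word-initial): no rule targets it → [w].
/i/ — between /w/ and /w/; rule 1 does not apply here → [i].
/w/ (between /i/ and /ɡ/) is unaffected → [w].
/ɡ/ (between /w/ and /o/): rule 3 targets it, but not word-finally → unchanged [ɡ].
Rule 1 applies to /o/ (between /ɡ/ and /m/: before a nasal consonant) → [õ].
/m/ (between /o/ and /ɡ/): no rule targets it → [m].
/ɡ/ (between /m/ and /a/) fails the environment for rule 3, so it stays [ɡ].
Rule 1 applies to /a/ (between /ɡ/ and /n/: before a nasal consonant) → [ã].
/n/ (between /a/ and /o/) is unaffected → [n].
Rule 1 applies to /o/ (between /n/ and /m/: before a nasal consonant) → [õ].
/m/ (between /o/ and /o/): no rule targets it → [m].
/o/ (word-final): rule 1 targets it, but not before a nasal consonant → unchanged [o].

[wiwɡõmɡãnõmo]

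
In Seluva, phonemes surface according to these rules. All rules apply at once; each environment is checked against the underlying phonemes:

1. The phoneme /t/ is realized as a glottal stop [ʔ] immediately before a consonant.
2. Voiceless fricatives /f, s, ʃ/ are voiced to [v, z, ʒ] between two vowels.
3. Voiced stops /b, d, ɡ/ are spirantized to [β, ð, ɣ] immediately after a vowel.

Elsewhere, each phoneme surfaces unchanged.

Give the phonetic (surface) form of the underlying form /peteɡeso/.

/p/ (word-initial): no rule targets it → [p].
/e/ stays [e].
/t/ (between /e/ and /e/) is in the target of rule 1 but the environment (immediately before a consonant) is not met → [t].
/e/ — not in any rule's target class → [e].
Rule 3 applies to /ɡ/ (between /e/ and /e/: immediately after a vowel) → [ɣ].
/e/ stays [e].
Rule 2 applies to /s/ (between /e/ and /o/: between two vowels) → [z].
/o/ — not in any rule's target class → [o].

[peteɣezo]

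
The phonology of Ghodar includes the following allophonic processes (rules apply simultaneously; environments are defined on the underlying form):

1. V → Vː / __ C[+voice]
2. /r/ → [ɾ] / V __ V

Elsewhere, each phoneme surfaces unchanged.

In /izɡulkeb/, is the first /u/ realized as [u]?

/u/ meets the environment for rule 1 (before a voiced consonant) → [uː].
The actual realization is [uː], not [u].

No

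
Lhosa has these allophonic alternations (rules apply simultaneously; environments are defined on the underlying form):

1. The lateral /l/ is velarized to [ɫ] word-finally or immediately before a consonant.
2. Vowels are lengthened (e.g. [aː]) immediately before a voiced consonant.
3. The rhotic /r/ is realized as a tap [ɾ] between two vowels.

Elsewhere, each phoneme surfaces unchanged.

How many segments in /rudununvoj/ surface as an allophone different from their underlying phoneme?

Segments that undergo a rule: /u/ → [uː] (rule 2); /u/ → [uː] (rule 2); /u/ → [uː] (rule 2); /o/ → [oː] (rule 2).
All other segments surface unchanged.

4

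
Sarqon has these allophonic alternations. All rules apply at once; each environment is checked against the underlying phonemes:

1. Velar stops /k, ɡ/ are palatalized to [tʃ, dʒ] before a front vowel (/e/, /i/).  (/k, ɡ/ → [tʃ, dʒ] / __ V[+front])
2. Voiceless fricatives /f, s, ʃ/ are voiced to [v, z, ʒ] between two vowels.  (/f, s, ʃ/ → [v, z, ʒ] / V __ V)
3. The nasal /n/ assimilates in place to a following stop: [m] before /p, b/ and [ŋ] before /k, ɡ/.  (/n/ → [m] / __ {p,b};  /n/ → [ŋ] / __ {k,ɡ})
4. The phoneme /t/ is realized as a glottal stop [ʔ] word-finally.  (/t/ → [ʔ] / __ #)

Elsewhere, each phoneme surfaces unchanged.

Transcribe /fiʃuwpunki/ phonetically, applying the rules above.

[fiʒuwpuŋtʃi]

/f/ (word-initial) fails the environment for rule 2, so it stays [f].
/i/ (between /f/ and /ʃ/): no rule targets it → [i].
/ʃ/ (between /i/ and /u/) occurs between two vowels → [ʒ] by rule 2.
/u/ (between /ʃ/ and /w/): no rule targets it → [u].
/w/ stays [w].
/p/ (between /w/ and /u/) is unaffected → [p].
/u/ — not in any rule's target class → [u].
/n/ meets the environment for rule 3 (before a labial or velar stop) → [ŋ].
Rule 1 applies to /k/ (between /n/ and /i/: before a front vowel) → [tʃ].
/i/ (word-final): no rule targets it → [i].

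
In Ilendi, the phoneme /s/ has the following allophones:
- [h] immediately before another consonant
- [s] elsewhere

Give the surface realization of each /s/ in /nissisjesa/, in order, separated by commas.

Occurrence 1 (position 3): immediately before another consonant → [h].
Occurrence 2 (position 4): no conditioning environment matches → elsewhere allophone [s].
Occurrence 3 (position 6): immediately before another consonant → [h].
Occurrence 4 (position 9): no conditioning environment matches → elsewhere allophone [s].

[h], [s], [h], [s]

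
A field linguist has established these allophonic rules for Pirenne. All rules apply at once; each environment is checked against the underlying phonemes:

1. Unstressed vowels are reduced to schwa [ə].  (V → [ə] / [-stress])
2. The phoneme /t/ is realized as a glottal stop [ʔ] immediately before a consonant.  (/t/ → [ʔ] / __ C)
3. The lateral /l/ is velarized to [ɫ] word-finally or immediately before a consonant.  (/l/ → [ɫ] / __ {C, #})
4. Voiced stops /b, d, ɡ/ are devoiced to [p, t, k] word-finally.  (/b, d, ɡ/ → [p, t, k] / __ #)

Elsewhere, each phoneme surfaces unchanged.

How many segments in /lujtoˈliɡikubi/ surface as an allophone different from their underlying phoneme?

5

Segments that undergo a rule: /u/ → [ə] (rule 1); /o/ → [ə] (rule 1); /i/ → [ə] (rule 1); /u/ → [ə] (rule 1); /i/ → [ə] (rule 1).
All other segments surface unchanged.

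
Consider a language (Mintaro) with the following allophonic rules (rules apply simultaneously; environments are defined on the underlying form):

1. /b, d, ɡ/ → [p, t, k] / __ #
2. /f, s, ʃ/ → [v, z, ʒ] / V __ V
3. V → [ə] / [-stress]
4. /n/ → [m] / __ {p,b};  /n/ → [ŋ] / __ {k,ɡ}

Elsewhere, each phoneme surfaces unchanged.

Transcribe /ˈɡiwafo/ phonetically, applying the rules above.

/ɡ/ (word-initial) fails the environment for rule 1, so it stays [ɡ].
/i/ — between /ɡ/ and /w/; rule 3 does not apply here → [i].
/w/ (between /i/ and /a/): no rule targets it → [w].
Rule 3 applies to /a/ (between /w/ and /f/: in an unstressed syllable) → [ə].
/f/ — between /a/ and /o/, between two vowels — surfaces as [v] (rule 2).
/o/ — word-final, in an unstressed syllable — surfaces as [ə] (rule 3).

[ˈɡiwəvə]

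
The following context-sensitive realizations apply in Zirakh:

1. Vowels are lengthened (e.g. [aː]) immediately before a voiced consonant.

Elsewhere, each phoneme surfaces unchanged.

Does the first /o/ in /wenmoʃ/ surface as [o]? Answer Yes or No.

/o/ — between /m/ and /ʃ/; rule 1 does not apply here → [o].
The actual realization is [o], which matches [o].

Yes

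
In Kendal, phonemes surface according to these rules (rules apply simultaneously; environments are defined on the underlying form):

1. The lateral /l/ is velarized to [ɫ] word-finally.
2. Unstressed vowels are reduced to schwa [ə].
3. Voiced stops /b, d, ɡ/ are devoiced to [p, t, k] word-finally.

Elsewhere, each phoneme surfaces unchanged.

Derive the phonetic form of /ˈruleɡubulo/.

[ˈruləɡəbələ]

/u/ (between /r/ and /l/) fails the environment for rule 2, so it stays [u].
/l/ (between /u/ and /e/): rule 1 targets it, but not word-finally → unchanged [l].
/e/ meets the environment for rule 2 (in an unstressed syllable) → [ə].
/ɡ/ (between /e/ and /u/) is in the target of rule 3 but the environment (word-finally) is not met → [ɡ].
/u/ (between /ɡ/ and /b/): in an unstressed syllable, so rule 2 applies → [ə].
/b/ (between /u/ and /u/) is in the target of rule 3 but the environment (word-finally) is not met → [b].
/u/ (between /b/ and /l/) occurs in an unstressed syllable → [ə] by rule 2.
/l/ (between /u/ and /o/): rule 1 targets it, but not word-finally → unchanged [l].
Rule 2 applies to /o/ (word-final: in an unstressed syllable) → [ə].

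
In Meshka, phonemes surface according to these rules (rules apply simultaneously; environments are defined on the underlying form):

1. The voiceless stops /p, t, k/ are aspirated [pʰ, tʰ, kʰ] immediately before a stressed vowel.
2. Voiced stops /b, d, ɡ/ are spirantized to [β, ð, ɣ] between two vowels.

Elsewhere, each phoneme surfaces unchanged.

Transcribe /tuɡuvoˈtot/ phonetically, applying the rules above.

[tuɣuvoˈtʰot]

/t/ — word-initial; rule 1 does not apply here → [t].
Rule 2 applies to /ɡ/ (between /u/ and /u/: between two vowels) → [ɣ].
/t/ (between /o/ and /o/) occurs immediately before a stressed vowel → [tʰ] by rule 1.
/t/ (word-final) is in the target of rule 1 but the environment (immediately before a stressed vowel) is not met → [t].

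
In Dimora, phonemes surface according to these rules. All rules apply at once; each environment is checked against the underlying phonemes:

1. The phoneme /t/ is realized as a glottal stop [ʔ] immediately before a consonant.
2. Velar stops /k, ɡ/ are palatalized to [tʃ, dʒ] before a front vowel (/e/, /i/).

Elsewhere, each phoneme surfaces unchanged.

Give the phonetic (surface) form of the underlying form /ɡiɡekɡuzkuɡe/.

[dʒidʒekɡuzkudʒe]

/ɡ/ meets the environment for rule 2 (before a front vowel) → [dʒ].
/i/ — not in any rule's target class → [i].
/ɡ/ — between /i/ and /e/, before a front vowel — surfaces as [dʒ] (rule 2).
/e/ — not in any rule's target class → [e].
/k/ — between /e/ and /ɡ/; rule 2 does not apply here → [k].
/ɡ/ (between /k/ and /u/) fails the environment for rule 2, so it stays [ɡ].
/u/ — not in any rule's target class → [u].
/z/ — not in any rule's target class → [z].
/k/ — between /z/ and /u/; rule 2 does not apply here → [k].
/u/ (between /k/ and /ɡ/) is unaffected → [u].
/ɡ/ — between /u/ and /e/, before a front vowel — surfaces as [dʒ] (rule 2).
/e/ — not in any rule's target class → [e].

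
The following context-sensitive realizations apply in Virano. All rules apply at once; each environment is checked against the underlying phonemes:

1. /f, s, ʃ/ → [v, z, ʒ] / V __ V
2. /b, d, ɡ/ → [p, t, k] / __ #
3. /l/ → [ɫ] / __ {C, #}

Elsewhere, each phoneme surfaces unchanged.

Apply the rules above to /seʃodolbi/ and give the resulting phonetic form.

/s/ — word-initial; rule 1 does not apply here → [s].
/e/ (between /s/ and /ʃ/) is unaffected → [e].
/ʃ/ — between /e/ and /o/, between two vowels — surfaces as [ʒ] (rule 1).
/o/ (between /ʃ/ and /d/): no rule targets it → [o].
/d/ (between /o/ and /o/) is in the target of rule 2 but the environment (word-finally) is not met → [d].
/o/ — not in any rule's target class → [o].
Rule 3 applies to /l/ (between /o/ and /b/: word-finally or immediately before a consonant) → [ɫ].
/b/ — between /l/ and /i/; rule 2 does not apply here → [b].
/i/ (word-final): no rule targets it → [i].

[seʒodoɫbi]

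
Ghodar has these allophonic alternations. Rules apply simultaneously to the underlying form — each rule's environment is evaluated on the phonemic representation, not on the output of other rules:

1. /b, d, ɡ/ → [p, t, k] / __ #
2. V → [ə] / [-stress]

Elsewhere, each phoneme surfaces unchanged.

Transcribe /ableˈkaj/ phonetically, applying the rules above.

[əbləˈkaj]

/a/ (word-initial) occurs in an unstressed syllable → [ə] by rule 2.
/b/ — between /a/ and /l/; rule 1 does not apply here → [b].
/l/ (between /b/ and /e/): no rule targets it → [l].
/e/ (between /l/ and /k/) occurs in an unstressed syllable → [ə] by rule 2.
/k/ (between /e/ and /a/) is unaffected → [k].
/a/ (between /k/ and /j/) fails the environment for rule 2, so it stays [a].
/j/ (word-final) is unaffected → [j].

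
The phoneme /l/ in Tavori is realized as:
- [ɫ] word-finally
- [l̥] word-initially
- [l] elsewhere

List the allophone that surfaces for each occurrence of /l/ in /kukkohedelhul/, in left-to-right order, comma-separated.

Occurrence 1 (position 10): no conditioning environment matches → elsewhere allophone [l].
Occurrence 2 (position 13): word-finally → [ɫ].

[l], [ɫ]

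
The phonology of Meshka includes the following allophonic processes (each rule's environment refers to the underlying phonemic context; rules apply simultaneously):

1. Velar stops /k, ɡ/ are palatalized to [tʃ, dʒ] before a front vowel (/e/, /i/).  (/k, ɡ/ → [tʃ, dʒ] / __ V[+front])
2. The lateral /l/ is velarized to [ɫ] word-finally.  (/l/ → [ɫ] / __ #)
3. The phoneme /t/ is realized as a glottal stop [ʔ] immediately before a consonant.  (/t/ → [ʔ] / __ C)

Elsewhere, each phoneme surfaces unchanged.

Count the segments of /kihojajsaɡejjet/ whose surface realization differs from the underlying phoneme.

2

Segments that undergo a rule: /k/ → [tʃ] (rule 1); /ɡ/ → [dʒ] (rule 1).
All other segments surface unchanged.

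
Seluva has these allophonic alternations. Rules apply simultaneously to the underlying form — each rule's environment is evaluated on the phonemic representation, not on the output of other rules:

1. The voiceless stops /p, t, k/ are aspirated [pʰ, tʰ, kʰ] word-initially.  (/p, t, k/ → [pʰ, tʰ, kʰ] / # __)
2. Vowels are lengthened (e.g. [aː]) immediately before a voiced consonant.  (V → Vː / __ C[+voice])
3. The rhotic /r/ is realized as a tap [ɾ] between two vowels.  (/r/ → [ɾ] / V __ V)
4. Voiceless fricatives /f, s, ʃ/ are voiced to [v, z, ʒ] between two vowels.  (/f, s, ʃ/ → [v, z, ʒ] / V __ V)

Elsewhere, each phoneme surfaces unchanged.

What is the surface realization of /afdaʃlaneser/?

[afdaʃlaːnezeːr]

/a/ (word-initial) is in the target of rule 2 but the environment (before a voiced consonant) is not met → [a].
/f/ (between /a/ and /d/) is in the target of rule 4 but the environment (between two vowels) is not met → [f].
/d/ (between /f/ and /a/) is unaffected → [d].
/a/ (between /d/ and /ʃ/) is in the target of rule 2 but the environment (before a voiced consonant) is not met → [a].
/ʃ/ (between /a/ and /l/) fails the environment for rule 4, so it stays [ʃ].
/l/ — not in any rule's target class → [l].
Rule 2 applies to /a/ (between /l/ and /n/: before a voiced consonant) → [aː].
/n/ (between /a/ and /e/) is unaffected → [n].
/e/ (between /n/ and /s/) is in the target of rule 2 but the environment (before a voiced consonant) is not met → [e].
/s/ (between /e/ and /e/) occurs between two vowels → [z] by rule 4.
/e/ (between /s/ and /r/) occurs before a voiced consonant → [eː] by rule 2.
/r/ (word-final): rule 3 targets it, but not between two vowels → unchanged [r].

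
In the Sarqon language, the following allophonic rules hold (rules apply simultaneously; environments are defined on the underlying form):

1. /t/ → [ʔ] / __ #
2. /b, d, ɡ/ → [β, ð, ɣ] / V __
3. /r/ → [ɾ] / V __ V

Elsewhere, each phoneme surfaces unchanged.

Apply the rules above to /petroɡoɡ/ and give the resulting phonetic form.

/t/ (between /e/ and /r/) fails the environment for rule 1, so it stays [t].
/r/ (between /t/ and /o/): rule 3 targets it, but not between two vowels → unchanged [r].
/ɡ/ (between /o/ and /o/) occurs immediately after a vowel → [ɣ] by rule 2.
/ɡ/ — word-final, immediately after a vowel — surfaces as [ɣ] (rule 2).

[petroɣoɣ]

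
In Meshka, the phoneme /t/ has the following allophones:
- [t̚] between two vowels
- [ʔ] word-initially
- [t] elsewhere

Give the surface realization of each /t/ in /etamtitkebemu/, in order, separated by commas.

Occurrence 1 (position 2): between two vowels → [t̚].
Occurrence 2 (position 5): no conditioning environment matches → elsewhere allophone [t].
Occurrence 3 (position 7): no conditioning environment matches → elsewhere allophone [t].

[t̚], [t], [t]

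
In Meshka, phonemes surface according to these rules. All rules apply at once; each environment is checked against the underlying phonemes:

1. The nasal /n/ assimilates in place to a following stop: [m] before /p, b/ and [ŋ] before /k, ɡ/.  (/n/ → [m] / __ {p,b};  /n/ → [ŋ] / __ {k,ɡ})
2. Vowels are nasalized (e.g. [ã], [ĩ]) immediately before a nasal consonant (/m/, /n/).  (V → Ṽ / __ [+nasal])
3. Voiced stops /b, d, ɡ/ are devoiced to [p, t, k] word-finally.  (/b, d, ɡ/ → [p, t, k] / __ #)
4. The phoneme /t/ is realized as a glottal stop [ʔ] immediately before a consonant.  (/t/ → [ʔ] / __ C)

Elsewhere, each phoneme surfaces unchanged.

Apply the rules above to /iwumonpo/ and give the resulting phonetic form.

[iwũmõmpo]

/i/ — word-initial; rule 2 does not apply here → [i].
/w/ (between /i/ and /u/): no rule targets it → [w].
/u/ (between /w/ and /m/): before a nasal consonant, so rule 2 applies → [ũ].
/m/ (between /u/ and /o/): no rule targets it → [m].
/o/ meets the environment for rule 2 (before a nasal consonant) → [õ].
/n/ (between /o/ and /p/): before a labial or velar stop, so rule 1 applies → [m].
/p/ — not in any rule's target class → [p].
/o/ — word-final; rule 2 does not apply here → [o].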